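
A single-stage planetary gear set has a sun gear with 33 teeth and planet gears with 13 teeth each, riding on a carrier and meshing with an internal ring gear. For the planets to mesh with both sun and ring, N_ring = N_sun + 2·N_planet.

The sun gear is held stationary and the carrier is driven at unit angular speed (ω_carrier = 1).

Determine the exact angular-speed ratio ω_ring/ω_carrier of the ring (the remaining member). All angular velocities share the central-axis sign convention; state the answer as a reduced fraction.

N_ring = 33 + 2·13 = 59
33(ω_s−ω_c) = −59(ω_r−ω_c),  ω_s=0, ω_c=1
ω_r = 1 − (33/59)(0−1) = 92/59
ω_r/ω_c = 92/59

92/59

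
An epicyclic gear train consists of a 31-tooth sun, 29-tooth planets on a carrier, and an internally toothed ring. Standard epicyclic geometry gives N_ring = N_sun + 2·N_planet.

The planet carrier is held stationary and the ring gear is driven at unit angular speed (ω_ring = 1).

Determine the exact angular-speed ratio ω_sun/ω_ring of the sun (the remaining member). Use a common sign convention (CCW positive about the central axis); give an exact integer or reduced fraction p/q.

-89/31

N_ring = 31 + 2·29 = 89
31(ω_s−ω_c) = −89(ω_r−ω_c),  ω_c=0, ω_r=1
ω_s = 0 − (89/31)(1−0) = -89/31
ω_s/ω_r = -89/31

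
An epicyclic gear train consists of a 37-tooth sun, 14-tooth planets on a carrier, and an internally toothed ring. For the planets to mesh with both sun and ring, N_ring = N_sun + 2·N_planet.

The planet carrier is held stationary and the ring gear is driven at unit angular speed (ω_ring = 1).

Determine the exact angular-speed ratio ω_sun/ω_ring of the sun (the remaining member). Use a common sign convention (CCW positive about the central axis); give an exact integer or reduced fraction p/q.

N_ring = 37 + 2·14 = 65
37(ω_s−ω_c) = −65(ω_r−ω_c),  ω_c=0, ω_r=1
ω_s = 0 − (65/37)(1−0) = -65/37
ω_s/ω_r = -65/37

-65/37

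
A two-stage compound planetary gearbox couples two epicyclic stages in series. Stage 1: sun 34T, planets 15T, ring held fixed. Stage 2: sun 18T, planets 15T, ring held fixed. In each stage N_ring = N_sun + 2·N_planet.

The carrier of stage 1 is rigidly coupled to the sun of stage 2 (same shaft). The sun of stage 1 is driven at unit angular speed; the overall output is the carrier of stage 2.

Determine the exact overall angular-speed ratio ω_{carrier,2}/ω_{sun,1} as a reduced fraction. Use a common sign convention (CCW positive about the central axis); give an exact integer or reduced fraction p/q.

Stage 1: N_ring = 34 + 2·15 = 64
Stage 1: 34(ω_s−ω_c) = −64(ω_r−ω_c),  ω_r=0, ω_s=1
Stage 1: 34(1−ω_c) = −64(0−ω_c)  ⇒  98ω_c = 34  ⇒  ω_c = 17/49
  ⇒ ω_c¹/ω_s¹ = 17/49
Stage 2: N_ring = 18 + 2·15 = 48
Stage 2: 18(ω_s−ω_c) = −48(ω_r−ω_c),  ω_r=0, ω_s=1
Stage 2: 18(1−ω_c) = −48(0−ω_c)  ⇒  66ω_c = 18  ⇒  ω_c = 3/11
  ⇒ ω_c²/ω_s² = 3/11
Coupling ω_s² = ω_c¹ ⇒ overall = 17/49 × 3/11 = 51/539

51/539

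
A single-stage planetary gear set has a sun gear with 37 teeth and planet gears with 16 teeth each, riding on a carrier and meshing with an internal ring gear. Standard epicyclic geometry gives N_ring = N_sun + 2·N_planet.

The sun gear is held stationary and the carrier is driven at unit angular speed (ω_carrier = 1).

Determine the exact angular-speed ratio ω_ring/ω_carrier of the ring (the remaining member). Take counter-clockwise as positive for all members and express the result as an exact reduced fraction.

N_ring = 37 + 2·16 = 69
37(ω_s−ω_c) = −69(ω_r−ω_c),  ω_s=0, ω_c=1
ω_r = 1 − (37/69)(0−1) = 106/69
ω_r/ω_c = 106/69

106/69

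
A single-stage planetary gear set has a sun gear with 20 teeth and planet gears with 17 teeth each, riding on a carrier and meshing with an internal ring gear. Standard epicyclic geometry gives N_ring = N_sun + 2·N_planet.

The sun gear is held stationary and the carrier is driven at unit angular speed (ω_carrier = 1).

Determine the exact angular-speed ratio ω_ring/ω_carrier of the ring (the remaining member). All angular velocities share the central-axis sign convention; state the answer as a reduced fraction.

37/27

N_ring = 20 + 2·17 = 54
20(ω_s−ω_c) = −54(ω_r−ω_c),  ω_s=0, ω_c=1
ω_r = 1 − (20/54)(0−1) = 37/27
ω_r/ω_c = 37/27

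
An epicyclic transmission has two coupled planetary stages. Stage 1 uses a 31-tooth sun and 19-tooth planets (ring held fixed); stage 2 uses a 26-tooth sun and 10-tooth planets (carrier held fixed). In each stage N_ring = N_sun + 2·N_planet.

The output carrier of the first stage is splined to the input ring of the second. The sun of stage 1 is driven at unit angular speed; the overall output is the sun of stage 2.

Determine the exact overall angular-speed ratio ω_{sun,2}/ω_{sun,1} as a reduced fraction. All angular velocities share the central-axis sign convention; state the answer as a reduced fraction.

Stage 1: N_ring = 31 + 2·19 = 69
Stage 1: 31(ω_s−ω_c) = −69(ω_r−ω_c),  ω_r=0, ω_s=1
Stage 1: 31(1−ω_c) = −69(0−ω_c)  ⇒  100ω_c = 31  ⇒  ω_c = 31/100
  ⇒ ω_c¹/ω_s¹ = 31/100
Stage 2: N_ring = 26 + 2·10 = 46
Stage 2: 26(ω_s−ω_c) = −46(ω_r−ω_c),  ω_c=0, ω_r=1
Stage 2: ω_s = 0 − (46/26)(1−0) = -23/13
  ⇒ ω_s²/ω_r² = -23/13
Coupling ω_r² = ω_c¹ ⇒ overall = 31/100 × -23/13 = -713/1300

-713/1300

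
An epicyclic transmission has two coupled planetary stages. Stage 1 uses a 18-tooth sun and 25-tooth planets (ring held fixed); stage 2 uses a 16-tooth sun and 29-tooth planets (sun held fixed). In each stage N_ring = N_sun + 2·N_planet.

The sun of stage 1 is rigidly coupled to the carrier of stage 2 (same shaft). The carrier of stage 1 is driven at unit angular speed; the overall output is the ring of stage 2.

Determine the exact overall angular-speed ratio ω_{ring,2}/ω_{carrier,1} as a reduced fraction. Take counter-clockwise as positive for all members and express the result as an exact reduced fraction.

215/37

Stage 1: N_ring = 18 + 2·25 = 68
Stage 1: 18(ω_s−ω_c) = −68(ω_r−ω_c),  ω_r=0, ω_c=1
Stage 1: ω_s = 1 − (68/18)(0−1) = 43/9
  ⇒ ω_s¹/ω_c¹ = 43/9
Stage 2: N_ring = 16 + 2·29 = 74
Stage 2: 16(ω_s−ω_c) = −74(ω_r−ω_c),  ω_s=0, ω_c=1
Stage 2: ω_r = 1 − (16/74)(0−1) = 45/37
  ⇒ ω_r²/ω_c² = 45/37
Coupling ω_c² = ω_s¹ ⇒ overall = 43/9 × 45/37 = 215/37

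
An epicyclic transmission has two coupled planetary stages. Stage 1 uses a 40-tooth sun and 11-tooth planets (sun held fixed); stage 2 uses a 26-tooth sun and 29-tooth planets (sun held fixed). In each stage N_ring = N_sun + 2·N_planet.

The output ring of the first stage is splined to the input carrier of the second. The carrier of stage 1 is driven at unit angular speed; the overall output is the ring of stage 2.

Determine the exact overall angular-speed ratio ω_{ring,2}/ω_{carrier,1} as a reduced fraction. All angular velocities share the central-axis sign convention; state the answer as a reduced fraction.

Stage 1: N_ring = 40 + 2·11 = 62
Stage 1: 40(ω_s−ω_c) = −62(ω_r−ω_c),  ω_s=0, ω_c=1
Stage 1: ω_r = 1 − (40/62)(0−1) = 51/31
  ⇒ ω_r¹/ω_c¹ = 51/31
Stage 2: N_ring = 26 + 2·29 = 84
Stage 2: 26(ω_s−ω_c) = −84(ω_r−ω_c),  ω_s=0, ω_c=1
Stage 2: ω_r = 1 − (26/84)(0−1) = 55/42
  ⇒ ω_r²/ω_c² = 55/42
Coupling ω_c² = ω_r¹ ⇒ overall = 51/31 × 55/42 = 935/434

935/434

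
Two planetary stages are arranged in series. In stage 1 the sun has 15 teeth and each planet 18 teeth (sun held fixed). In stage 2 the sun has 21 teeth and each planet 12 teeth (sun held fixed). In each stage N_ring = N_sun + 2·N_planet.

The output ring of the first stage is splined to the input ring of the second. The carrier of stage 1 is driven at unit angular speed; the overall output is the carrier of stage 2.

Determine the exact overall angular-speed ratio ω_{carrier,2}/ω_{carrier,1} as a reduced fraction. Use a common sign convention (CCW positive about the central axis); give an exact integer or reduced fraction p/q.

Stage 1: N_ring = 15 + 2·18 = 51
Stage 1: 15(ω_s−ω_c) = −51(ω_r−ω_c),  ω_s=0, ω_c=1
Stage 1: ω_r = 1 − (15/51)(0−1) = 22/17
  ⇒ ω_r¹/ω_c¹ = 22/17
Stage 2: N_ring = 21 + 2·12 = 45
Stage 2: 21(ω_s−ω_c) = −45(ω_r−ω_c),  ω_s=0, ω_r=1
Stage 2: 21(0−ω_c) = −45(1−ω_c)  ⇒  66ω_c = 45  ⇒  ω_c = 15/22
  ⇒ ω_c²/ω_r² = 15/22
Coupling ω_r² = ω_r¹ ⇒ overall = 22/17 × 15/22 = 15/17

15/17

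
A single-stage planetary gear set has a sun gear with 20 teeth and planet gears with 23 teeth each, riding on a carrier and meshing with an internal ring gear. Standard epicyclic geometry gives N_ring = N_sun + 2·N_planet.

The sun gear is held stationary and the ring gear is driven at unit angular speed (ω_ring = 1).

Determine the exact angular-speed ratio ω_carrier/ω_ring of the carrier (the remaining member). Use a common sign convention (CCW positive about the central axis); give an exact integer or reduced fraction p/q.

33/43

N_ring = 20 + 2·23 = 66
20(ω_s−ω_c) = −66(ω_r−ω_c),  ω_s=0, ω_r=1
20(0−ω_c) = −66(1−ω_c)  ⇒  86ω_c = 66  ⇒  ω_c = 33/43
ω_c/ω_r = 33/43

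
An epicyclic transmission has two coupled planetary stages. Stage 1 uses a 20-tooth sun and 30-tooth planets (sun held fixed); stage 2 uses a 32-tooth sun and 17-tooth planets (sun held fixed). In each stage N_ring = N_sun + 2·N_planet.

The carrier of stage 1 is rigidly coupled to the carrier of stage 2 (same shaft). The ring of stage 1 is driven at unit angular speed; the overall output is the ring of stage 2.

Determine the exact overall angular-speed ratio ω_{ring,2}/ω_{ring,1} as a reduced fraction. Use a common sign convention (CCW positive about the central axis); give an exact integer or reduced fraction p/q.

196/165

Stage 1: N_ring = 20 + 2·30 = 80
Stage 1: 20(ω_s−ω_c) = −80(ω_r−ω_c),  ω_s=0, ω_r=1
Stage 1: 20(0−ω_c) = −80(1−ω_c)  ⇒  100ω_c = 80  ⇒  ω_c = 4/5
  ⇒ ω_c¹/ω_r¹ = 4/5
Stage 2: N_ring = 32 + 2·17 = 66
Stage 2: 32(ω_s−ω_c) = −66(ω_r−ω_c),  ω_s=0, ω_c=1
Stage 2: ω_r = 1 − (32/66)(0−1) = 49/33
  ⇒ ω_r²/ω_c² = 49/33
Coupling ω_c² = ω_c¹ ⇒ overall = 4/5 × 49/33 = 196/165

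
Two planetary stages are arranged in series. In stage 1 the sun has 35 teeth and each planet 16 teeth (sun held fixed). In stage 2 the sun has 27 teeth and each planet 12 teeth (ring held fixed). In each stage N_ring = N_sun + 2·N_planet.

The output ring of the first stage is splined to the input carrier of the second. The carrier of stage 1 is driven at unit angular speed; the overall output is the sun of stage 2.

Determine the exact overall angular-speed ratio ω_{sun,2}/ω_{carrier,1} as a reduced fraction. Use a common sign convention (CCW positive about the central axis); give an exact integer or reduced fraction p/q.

884/201

Stage 1: N_ring = 35 + 2·16 = 67
Stage 1: 35(ω_s−ω_c) = −67(ω_r−ω_c),  ω_s=0, ω_c=1
Stage 1: ω_r = 1 − (35/67)(0−1) = 102/67
  ⇒ ω_r¹/ω_c¹ = 102/67
Stage 2: N_ring = 27 + 2·12 = 51
Stage 2: 27(ω_s−ω_c) = −51(ω_r−ω_c),  ω_r=0, ω_c=1
Stage 2: ω_s = 1 − (51/27)(0−1) = 26/9
  ⇒ ω_s²/ω_c² = 26/9
Coupling ω_c² = ω_r¹ ⇒ overall = 102/67 × 26/9 = 884/201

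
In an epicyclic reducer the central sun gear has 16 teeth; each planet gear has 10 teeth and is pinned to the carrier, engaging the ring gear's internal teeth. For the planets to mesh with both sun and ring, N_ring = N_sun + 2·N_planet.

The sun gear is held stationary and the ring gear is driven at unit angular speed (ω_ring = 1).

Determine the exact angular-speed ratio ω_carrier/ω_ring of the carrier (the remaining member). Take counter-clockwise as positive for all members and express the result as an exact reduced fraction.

9/13

N_ring = 16 + 2·10 = 36
16(ω_s−ω_c) = −36(ω_r−ω_c),  ω_s=0, ω_r=1
16(0−ω_c) = −36(1−ω_c)  ⇒  52ω_c = 36  ⇒  ω_c = 9/13
ω_c/ω_r = 9/13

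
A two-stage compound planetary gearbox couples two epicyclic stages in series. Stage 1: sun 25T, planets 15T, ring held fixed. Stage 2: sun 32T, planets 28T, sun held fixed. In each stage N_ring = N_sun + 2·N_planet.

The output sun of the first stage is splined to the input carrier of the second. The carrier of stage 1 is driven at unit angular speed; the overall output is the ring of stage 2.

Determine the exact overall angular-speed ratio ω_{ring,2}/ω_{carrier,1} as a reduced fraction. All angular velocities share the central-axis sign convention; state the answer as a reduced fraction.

48/11

Stage 1: N_ring = 25 + 2·15 = 55
Stage 1: 25(ω_s−ω_c) = −55(ω_r−ω_c),  ω_r=0, ω_c=1
Stage 1: ω_s = 1 − (55/25)(0−1) = 16/5
  ⇒ ω_s¹/ω_c¹ = 16/5
Stage 2: N_ring = 32 + 2·28 = 88
Stage 2: 32(ω_s−ω_c) = −88(ω_r−ω_c),  ω_s=0, ω_c=1
Stage 2: ω_r = 1 − (32/88)(0−1) = 15/11
  ⇒ ω_r²/ω_c² = 15/11
Coupling ω_c² = ω_s¹ ⇒ overall = 16/5 × 15/11 = 48/11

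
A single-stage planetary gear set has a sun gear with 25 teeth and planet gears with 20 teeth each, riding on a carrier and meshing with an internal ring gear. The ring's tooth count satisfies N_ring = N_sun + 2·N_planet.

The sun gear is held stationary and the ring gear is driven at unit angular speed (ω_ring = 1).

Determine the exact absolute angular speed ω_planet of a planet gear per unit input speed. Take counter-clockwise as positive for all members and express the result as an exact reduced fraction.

N_ring = 25 + 2·20 = 65
25(ω_s−ω_c) = −65(ω_r−ω_c),  ω_s=0, ω_r=1
25(0−ω_c) = −65(1−ω_c)  ⇒  90ω_c = 65  ⇒  ω_c = 13/18
sun–planet: 25·(0−13/18) = −20·(ω_p−ω_c)  ⇒  ω_p−ω_c = −(25/20)·(-13/18) = 65/72
ω_p = 13/18 + 65/72 = 13/8

13/8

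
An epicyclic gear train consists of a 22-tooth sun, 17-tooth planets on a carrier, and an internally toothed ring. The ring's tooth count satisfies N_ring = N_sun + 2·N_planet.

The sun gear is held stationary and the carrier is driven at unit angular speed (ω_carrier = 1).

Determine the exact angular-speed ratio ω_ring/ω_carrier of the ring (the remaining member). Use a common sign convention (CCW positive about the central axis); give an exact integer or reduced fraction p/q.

N_ring = 22 + 2·17 = 56
22(ω_s−ω_c) = −56(ω_r−ω_c),  ω_s=0, ω_c=1
ω_r = 1 − (22/56)(0−1) = 39/28
ω_r/ω_c = 39/28

39/28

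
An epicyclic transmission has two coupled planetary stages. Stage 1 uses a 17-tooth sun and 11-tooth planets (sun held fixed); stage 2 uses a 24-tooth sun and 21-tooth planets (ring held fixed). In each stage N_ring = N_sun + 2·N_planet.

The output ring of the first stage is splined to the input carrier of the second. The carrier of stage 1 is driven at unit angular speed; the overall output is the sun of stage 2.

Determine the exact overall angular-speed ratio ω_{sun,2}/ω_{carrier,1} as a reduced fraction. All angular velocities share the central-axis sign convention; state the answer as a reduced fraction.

70/13

Stage 1: N_ring = 17 + 2·11 = 39
Stage 1: 17(ω_s−ω_c) = −39(ω_r−ω_c),  ω_s=0, ω_c=1
Stage 1: ω_r = 1 − (17/39)(0−1) = 56/39
  ⇒ ω_r¹/ω_c¹ = 56/39
Stage 2: N_ring = 24 + 2·21 = 66
Stage 2: 24(ω_s−ω_c) = −66(ω_r−ω_c),  ω_r=0, ω_c=1
Stage 2: ω_s = 1 − (66/24)(0−1) = 15/4
  ⇒ ω_s²/ω_c² = 15/4
Coupling ω_c² = ω_r¹ ⇒ overall = 56/39 × 15/4 = 70/13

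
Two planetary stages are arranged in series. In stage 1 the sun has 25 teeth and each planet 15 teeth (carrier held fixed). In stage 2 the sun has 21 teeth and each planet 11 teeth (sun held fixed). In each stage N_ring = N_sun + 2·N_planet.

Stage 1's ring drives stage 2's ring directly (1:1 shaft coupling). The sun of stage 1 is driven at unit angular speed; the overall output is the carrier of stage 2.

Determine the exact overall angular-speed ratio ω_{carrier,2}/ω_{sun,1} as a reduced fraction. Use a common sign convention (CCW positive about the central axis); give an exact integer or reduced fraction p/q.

Stage 1: N_ring = 25 + 2·15 = 55
Stage 1: 25(ω_s−ω_c) = −55(ω_r−ω_c),  ω_c=0, ω_s=1
Stage 1: ω_r = 0 − (25/55)(1−0) = -5/11
  ⇒ ω_r¹/ω_s¹ = -5/11
Stage 2: N_ring = 21 + 2·11 = 43
Stage 2: 21(ω_s−ω_c) = −43(ω_r−ω_c),  ω_s=0, ω_r=1
Stage 2: 21(0−ω_c) = −43(1−ω_c)  ⇒  64ω_c = 43  ⇒  ω_c = 43/64
  ⇒ ω_c²/ω_r² = 43/64
Coupling ω_r² = ω_r¹ ⇒ overall = -5/11 × 43/64 = -215/704

-215/704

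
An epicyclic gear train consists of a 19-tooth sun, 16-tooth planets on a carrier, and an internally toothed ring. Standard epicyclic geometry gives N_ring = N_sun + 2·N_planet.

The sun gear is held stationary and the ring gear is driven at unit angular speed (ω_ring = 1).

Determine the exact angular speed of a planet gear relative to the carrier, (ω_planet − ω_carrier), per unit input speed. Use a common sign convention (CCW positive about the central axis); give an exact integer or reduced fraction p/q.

969/1120

N_ring = 19 + 2·16 = 51
19(ω_s−ω_c) = −51(ω_r−ω_c),  ω_s=0, ω_r=1
19(0−ω_c) = −51(1−ω_c)  ⇒  70ω_c = 51  ⇒  ω_c = 51/70
sun–planet: 19·(0−51/70) = −16·(ω_p−ω_c)  ⇒  ω_p−ω_c = −(19/16)·(-51/70) = 969/1120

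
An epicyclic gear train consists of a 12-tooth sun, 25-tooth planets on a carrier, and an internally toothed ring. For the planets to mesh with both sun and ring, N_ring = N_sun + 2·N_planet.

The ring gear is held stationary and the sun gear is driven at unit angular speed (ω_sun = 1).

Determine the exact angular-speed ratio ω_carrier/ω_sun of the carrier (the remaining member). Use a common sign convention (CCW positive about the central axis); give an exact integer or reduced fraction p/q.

N_ring = 12 + 2·25 = 62
12(ω_s−ω_c) = −62(ω_r−ω_c),  ω_r=0, ω_s=1
12(1−ω_c) = −62(0−ω_c)  ⇒  74ω_c = 12  ⇒  ω_c = 6/37
ω_c/ω_s = 6/37

6/37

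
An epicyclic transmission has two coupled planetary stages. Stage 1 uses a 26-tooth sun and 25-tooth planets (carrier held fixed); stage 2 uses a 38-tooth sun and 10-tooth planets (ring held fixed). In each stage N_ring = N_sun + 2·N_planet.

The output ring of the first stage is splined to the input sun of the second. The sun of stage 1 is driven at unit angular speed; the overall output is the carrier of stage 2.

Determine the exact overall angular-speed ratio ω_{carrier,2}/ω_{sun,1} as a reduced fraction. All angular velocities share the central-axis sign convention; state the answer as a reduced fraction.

Stage 1: N_ring = 26 + 2·25 = 76
Stage 1: 26(ω_s−ω_c) = −76(ω_r−ω_c),  ω_c=0, ω_s=1
Stage 1: ω_r = 0 − (26/76)(1−0) = -13/38
  ⇒ ω_r¹/ω_s¹ = -13/38
Stage 2: N_ring = 38 + 2·10 = 58
Stage 2: 38(ω_s−ω_c) = −58(ω_r−ω_c),  ω_r=0, ω_s=1
Stage 2: 38(1−ω_c) = −58(0−ω_c)  ⇒  96ω_c = 38  ⇒  ω_c = 19/48
  ⇒ ω_c²/ω_s² = 19/48
Coupling ω_s² = ω_r¹ ⇒ overall = -13/38 × 19/48 = -13/96

-13/96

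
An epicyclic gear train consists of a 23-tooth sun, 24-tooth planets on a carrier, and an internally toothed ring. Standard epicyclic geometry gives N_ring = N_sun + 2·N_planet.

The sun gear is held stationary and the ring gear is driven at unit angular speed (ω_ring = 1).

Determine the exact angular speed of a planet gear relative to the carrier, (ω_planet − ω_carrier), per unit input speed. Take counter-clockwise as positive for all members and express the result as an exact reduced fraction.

1633/2256

N_ring = 23 + 2·24 = 71
23(ω_s−ω_c) = −71(ω_r−ω_c),  ω_s=0, ω_r=1
23(0−ω_c) = −71(1−ω_c)  ⇒  94ω_c = 71  ⇒  ω_c = 71/94
sun–planet: 23·(0−71/94) = −24·(ω_p−ω_c)  ⇒  ω_p−ω_c = −(23/24)·(-71/94) = 1633/2256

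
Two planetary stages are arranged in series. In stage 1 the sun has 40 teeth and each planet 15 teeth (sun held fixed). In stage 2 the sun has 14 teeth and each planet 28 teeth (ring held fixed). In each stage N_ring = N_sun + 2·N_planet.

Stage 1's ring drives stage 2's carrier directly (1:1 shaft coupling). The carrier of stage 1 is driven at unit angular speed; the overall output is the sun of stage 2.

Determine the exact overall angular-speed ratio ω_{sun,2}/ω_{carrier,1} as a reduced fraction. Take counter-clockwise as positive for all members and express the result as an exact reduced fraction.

66/7

Stage 1: N_ring = 40 + 2·15 = 70
Stage 1: 40(ω_s−ω_c) = −70(ω_r−ω_c),  ω_s=0, ω_c=1
Stage 1: ω_r = 1 − (40/70)(0−1) = 11/7
  ⇒ ω_r¹/ω_c¹ = 11/7
Stage 2: N_ring = 14 + 2·28 = 70
Stage 2: 14(ω_s−ω_c) = −70(ω_r−ω_c),  ω_r=0, ω_c=1
Stage 2: ω_s = 1 − (70/14)(0−1) = 6
  ⇒ ω_s²/ω_c² = 6
Coupling ω_c² = ω_r¹ ⇒ overall = 11/7 × 6 = 66/7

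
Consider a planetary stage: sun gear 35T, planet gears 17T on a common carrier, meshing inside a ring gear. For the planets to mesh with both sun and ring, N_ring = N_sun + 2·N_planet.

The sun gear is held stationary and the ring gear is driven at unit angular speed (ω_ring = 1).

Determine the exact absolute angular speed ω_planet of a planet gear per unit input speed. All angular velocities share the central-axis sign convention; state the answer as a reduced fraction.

N_ring = 35 + 2·17 = 69
35(ω_s−ω_c) = −69(ω_r−ω_c),  ω_s=0, ω_r=1
35(0−ω_c) = −69(1−ω_c)  ⇒  104ω_c = 69  ⇒  ω_c = 69/104
sun–planet: 35·(0−69/104) = −17·(ω_p−ω_c)  ⇒  ω_p−ω_c = −(35/17)·(-69/104) = 2415/1768
ω_p = 69/104 + 2415/1768 = 69/34

69/34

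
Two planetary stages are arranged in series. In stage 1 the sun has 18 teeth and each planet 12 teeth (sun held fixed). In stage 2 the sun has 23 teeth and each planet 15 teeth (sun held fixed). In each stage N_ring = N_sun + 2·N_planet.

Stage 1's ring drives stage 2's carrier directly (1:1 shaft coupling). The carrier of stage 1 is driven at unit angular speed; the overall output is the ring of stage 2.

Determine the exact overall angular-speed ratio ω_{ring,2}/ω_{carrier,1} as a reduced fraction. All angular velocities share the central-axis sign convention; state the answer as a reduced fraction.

Stage 1: N_ring = 18 + 2·12 = 42
Stage 1: 18(ω_s−ω_c) = −42(ω_r−ω_c),  ω_s=0, ω_c=1
Stage 1: ω_r = 1 − (18/42)(0−1) = 10/7
  ⇒ ω_r¹/ω_c¹ = 10/7
Stage 2: N_ring = 23 + 2·15 = 53
Stage 2: 23(ω_s−ω_c) = −53(ω_r−ω_c),  ω_s=0, ω_c=1
Stage 2: ω_r = 1 − (23/53)(0−1) = 76/53
  ⇒ ω_r²/ω_c² = 76/53
Coupling ω_c² = ω_r¹ ⇒ overall = 10/7 × 76/53 = 760/371

760/371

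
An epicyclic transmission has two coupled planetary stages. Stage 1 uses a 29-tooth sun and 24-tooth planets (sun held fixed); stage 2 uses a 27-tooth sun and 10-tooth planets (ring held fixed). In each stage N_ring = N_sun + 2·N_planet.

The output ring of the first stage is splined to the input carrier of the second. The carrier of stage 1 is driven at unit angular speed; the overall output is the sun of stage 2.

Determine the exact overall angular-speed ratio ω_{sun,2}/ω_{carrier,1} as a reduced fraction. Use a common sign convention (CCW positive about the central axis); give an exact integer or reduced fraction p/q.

7844/2079

Stage 1: N_ring = 29 + 2·24 = 77
Stage 1: 29(ω_s−ω_c) = −77(ω_r−ω_c),  ω_s=0, ω_c=1
Stage 1: ω_r = 1 − (29/77)(0−1) = 106/77
  ⇒ ω_r¹/ω_c¹ = 106/77
Stage 2: N_ring = 27 + 2·10 = 47
Stage 2: 27(ω_s−ω_c) = −47(ω_r−ω_c),  ω_r=0, ω_c=1
Stage 2: ω_s = 1 − (47/27)(0−1) = 74/27
  ⇒ ω_s²/ω_c² = 74/27
Coupling ω_c² = ω_r¹ ⇒ overall = 106/77 × 74/27 = 7844/2079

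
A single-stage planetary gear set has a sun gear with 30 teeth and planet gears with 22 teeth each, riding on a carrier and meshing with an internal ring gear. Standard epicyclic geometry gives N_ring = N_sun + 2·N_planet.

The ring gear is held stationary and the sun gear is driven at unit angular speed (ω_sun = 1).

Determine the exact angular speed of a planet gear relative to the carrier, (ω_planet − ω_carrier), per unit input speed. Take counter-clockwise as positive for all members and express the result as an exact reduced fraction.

-555/572

N_ring = 30 + 2·22 = 74
30(ω_s−ω_c) = −74(ω_r−ω_c),  ω_r=0, ω_s=1
30(1−ω_c) = −74(0−ω_c)  ⇒  104ω_c = 30  ⇒  ω_c = 15/52
sun–planet: 30·(1−15/52) = −22·(ω_p−ω_c)  ⇒  ω_p−ω_c = −(30/22)·(37/52) = -555/572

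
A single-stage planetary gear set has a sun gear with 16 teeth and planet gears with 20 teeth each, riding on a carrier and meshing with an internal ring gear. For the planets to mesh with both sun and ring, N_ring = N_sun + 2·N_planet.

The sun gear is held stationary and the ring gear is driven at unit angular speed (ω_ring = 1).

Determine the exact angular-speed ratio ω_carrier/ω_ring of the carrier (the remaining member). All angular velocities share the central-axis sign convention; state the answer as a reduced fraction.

7/9

N_ring = 16 + 2·20 = 56
16(ω_s−ω_c) = −56(ω_r−ω_c),  ω_s=0, ω_r=1
16(0−ω_c) = −56(1−ω_c)  ⇒  72ω_c = 56  ⇒  ω_c = 7/9
ω_c/ω_r = 7/9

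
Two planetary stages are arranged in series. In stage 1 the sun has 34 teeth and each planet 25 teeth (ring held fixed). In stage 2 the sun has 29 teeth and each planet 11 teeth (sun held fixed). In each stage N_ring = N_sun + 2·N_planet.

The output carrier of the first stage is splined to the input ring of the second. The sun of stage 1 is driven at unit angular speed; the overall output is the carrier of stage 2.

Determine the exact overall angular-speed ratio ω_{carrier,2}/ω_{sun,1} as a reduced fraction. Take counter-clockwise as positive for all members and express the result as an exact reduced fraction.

867/4720

Stage 1: N_ring = 34 + 2·25 = 84
Stage 1: 34(ω_s−ω_c) = −84(ω_r−ω_c),  ω_r=0, ω_s=1
Stage 1: 34(1−ω_c) = −84(0−ω_c)  ⇒  118ω_c = 34  ⇒  ω_c = 17/59
  ⇒ ω_c¹/ω_s¹ = 17/59
Stage 2: N_ring = 29 + 2·11 = 51
Stage 2: 29(ω_s−ω_c) = −51(ω_r−ω_c),  ω_s=0, ω_r=1
Stage 2: 29(0−ω_c) = −51(1−ω_c)  ⇒  80ω_c = 51  ⇒  ω_c = 51/80
  ⇒ ω_c²/ω_r² = 51/80
Coupling ω_r² = ω_c¹ ⇒ overall = 17/59 × 51/80 = 867/4720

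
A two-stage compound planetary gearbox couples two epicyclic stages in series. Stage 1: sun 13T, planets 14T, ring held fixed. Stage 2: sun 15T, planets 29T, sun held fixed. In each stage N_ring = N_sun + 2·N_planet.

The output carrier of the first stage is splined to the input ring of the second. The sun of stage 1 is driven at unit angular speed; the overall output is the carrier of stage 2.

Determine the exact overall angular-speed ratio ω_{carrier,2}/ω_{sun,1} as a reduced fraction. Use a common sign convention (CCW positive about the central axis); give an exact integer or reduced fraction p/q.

949/4752

Stage 1: N_ring = 13 + 2·14 = 41
Stage 1: 13(ω_s−ω_c) = −41(ω_r−ω_c),  ω_r=0, ω_s=1
Stage 1: 13(1−ω_c) = −41(0−ω_c)  ⇒  54ω_c = 13  ⇒  ω_c = 13/54
  ⇒ ω_c¹/ω_s¹ = 13/54
Stage 2: N_ring = 15 + 2·29 = 73
Stage 2: 15(ω_s−ω_c) = −73(ω_r−ω_c),  ω_s=0, ω_r=1
Stage 2: 15(0−ω_c) = −73(1−ω_c)  ⇒  88ω_c = 73  ⇒  ω_c = 73/88
  ⇒ ω_c²/ω_r² = 73/88
Coupling ω_r² = ω_c¹ ⇒ overall = 13/54 × 73/88 = 949/4752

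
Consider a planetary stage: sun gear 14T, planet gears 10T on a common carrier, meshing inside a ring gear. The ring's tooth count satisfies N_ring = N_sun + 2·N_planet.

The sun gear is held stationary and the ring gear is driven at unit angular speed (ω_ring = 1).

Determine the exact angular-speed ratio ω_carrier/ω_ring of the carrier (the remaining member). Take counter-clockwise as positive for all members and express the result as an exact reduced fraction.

N_ring = 14 + 2·10 = 34
14(ω_s−ω_c) = −34(ω_r−ω_c),  ω_s=0, ω_r=1
14(0−ω_c) = −34(1−ω_c)  ⇒  48ω_c = 34  ⇒  ω_c = 17/24
ω_c/ω_r = 17/24

17/24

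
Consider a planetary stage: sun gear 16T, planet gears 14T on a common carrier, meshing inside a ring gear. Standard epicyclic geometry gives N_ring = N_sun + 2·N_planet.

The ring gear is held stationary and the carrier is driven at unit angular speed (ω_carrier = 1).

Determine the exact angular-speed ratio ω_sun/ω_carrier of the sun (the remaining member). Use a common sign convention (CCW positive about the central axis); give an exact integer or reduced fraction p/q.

15/4

N_ring = 16 + 2·14 = 44
16(ω_s−ω_c) = −44(ω_r−ω_c),  ω_r=0, ω_c=1
ω_s = 1 − (44/16)(0−1) = 15/4
ω_s/ω_c = 15/4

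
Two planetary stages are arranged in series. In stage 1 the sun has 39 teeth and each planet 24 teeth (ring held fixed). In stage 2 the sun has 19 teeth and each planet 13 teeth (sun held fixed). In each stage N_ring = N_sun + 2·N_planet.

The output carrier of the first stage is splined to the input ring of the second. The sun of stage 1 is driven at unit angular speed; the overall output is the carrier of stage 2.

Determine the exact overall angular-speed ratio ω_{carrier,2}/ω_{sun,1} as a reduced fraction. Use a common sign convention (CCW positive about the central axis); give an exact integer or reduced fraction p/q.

195/896

Stage 1: N_ring = 39 + 2·24 = 87
Stage 1: 39(ω_s−ω_c) = −87(ω_r−ω_c),  ω_r=0, ω_s=1
Stage 1: 39(1−ω_c) = −87(0−ω_c)  ⇒  126ω_c = 39  ⇒  ω_c = 13/42
  ⇒ ω_c¹/ω_s¹ = 13/42
Stage 2: N_ring = 19 + 2·13 = 45
Stage 2: 19(ω_s−ω_c) = −45(ω_r−ω_c),  ω_s=0, ω_r=1
Stage 2: 19(0−ω_c) = −45(1−ω_c)  ⇒  64ω_c = 45  ⇒  ω_c = 45/64
  ⇒ ω_c²/ω_r² = 45/64
Coupling ω_r² = ω_c¹ ⇒ overall = 13/42 × 45/64 = 195/896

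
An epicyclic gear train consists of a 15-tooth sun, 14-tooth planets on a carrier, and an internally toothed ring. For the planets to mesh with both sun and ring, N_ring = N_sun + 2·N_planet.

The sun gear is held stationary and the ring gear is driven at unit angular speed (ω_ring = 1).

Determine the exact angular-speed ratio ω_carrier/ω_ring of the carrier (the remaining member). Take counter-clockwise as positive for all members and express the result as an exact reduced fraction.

43/58

N_ring = 15 + 2·14 = 43
15(ω_s−ω_c) = −43(ω_r−ω_c),  ω_s=0, ω_r=1
15(0−ω_c) = −43(1−ω_c)  ⇒  58ω_c = 43  ⇒  ω_c = 43/58
ω_c/ω_r = 43/58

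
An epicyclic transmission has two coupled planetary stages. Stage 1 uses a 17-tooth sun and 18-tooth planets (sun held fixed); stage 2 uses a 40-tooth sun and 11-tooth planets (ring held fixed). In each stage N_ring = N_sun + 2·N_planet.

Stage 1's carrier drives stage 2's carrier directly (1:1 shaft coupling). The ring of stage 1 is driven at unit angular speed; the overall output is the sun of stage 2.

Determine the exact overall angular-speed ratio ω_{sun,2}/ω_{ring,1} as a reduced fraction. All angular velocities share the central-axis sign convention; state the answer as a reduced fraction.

Stage 1: N_ring = 17 + 2·18 = 53
Stage 1: 17(ω_s−ω_c) = −53(ω_r−ω_c),  ω_s=0, ω_r=1
Stage 1: 17(0−ω_c) = −53(1−ω_c)  ⇒  70ω_c = 53  ⇒  ω_c = 53/70
  ⇒ ω_c¹/ω_r¹ = 53/70
Stage 2: N_ring = 40 + 2·11 = 62
Stage 2: 40(ω_s−ω_c) = −62(ω_r−ω_c),  ω_r=0, ω_c=1
Stage 2: ω_s = 1 − (62/40)(0−1) = 51/20
  ⇒ ω_s²/ω_c² = 51/20
Coupling ω_c² = ω_c¹ ⇒ overall = 53/70 × 51/20 = 2703/1400

2703/1400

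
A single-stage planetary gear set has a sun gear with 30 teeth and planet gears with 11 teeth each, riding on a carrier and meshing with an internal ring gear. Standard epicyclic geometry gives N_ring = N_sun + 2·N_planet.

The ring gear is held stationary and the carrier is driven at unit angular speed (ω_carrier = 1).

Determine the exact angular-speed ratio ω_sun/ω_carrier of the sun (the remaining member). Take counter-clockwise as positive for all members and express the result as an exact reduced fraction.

41/15

N_ring = 30 + 2·11 = 52
30(ω_s−ω_c) = −52(ω_r−ω_c),  ω_r=0, ω_c=1
ω_s = 1 − (52/30)(0−1) = 41/15
ω_s/ω_c = 41/15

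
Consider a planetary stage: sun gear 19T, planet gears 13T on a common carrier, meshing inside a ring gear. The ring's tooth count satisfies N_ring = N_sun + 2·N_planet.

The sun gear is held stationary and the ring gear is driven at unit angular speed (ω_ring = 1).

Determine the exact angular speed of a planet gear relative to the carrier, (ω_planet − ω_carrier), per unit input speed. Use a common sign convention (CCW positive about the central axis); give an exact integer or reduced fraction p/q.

855/832

N_ring = 19 + 2·13 = 45
19(ω_s−ω_c) = −45(ω_r−ω_c),  ω_s=0, ω_r=1
19(0−ω_c) = −45(1−ω_c)  ⇒  64ω_c = 45  ⇒  ω_c = 45/64
sun–planet: 19·(0−45/64) = −13·(ω_p−ω_c)  ⇒  ω_p−ω_c = −(19/13)·(-45/64) = 855/832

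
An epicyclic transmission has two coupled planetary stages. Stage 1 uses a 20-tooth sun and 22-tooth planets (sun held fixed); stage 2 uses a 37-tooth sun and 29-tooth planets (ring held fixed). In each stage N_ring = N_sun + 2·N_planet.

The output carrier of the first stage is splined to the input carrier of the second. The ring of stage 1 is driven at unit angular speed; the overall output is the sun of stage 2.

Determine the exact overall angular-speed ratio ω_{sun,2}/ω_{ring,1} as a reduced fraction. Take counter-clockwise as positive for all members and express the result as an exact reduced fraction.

704/259

Stage 1: N_ring = 20 + 2·22 = 64
Stage 1: 20(ω_s−ω_c) = −64(ω_r−ω_c),  ω_s=0, ω_r=1
Stage 1: 20(0−ω_c) = −64(1−ω_c)  ⇒  84ω_c = 64  ⇒  ω_c = 16/21
  ⇒ ω_c¹/ω_r¹ = 16/21
Stage 2: N_ring = 37 + 2·29 = 95
Stage 2: 37(ω_s−ω_c) = −95(ω_r−ω_c),  ω_r=0, ω_c=1
Stage 2: ω_s = 1 − (95/37)(0−1) = 132/37
  ⇒ ω_s²/ω_c² = 132/37
Coupling ω_c² = ω_c¹ ⇒ overall = 16/21 × 132/37 = 704/259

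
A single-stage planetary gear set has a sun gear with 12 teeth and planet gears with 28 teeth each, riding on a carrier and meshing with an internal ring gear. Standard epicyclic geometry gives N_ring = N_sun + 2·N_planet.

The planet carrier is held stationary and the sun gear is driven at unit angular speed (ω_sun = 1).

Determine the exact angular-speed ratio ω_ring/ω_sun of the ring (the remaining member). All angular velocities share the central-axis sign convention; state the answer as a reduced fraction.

N_ring = 12 + 2·28 = 68
12(ω_s−ω_c) = −68(ω_r−ω_c),  ω_c=0, ω_s=1
ω_r = 0 − (12/68)(1−0) = -3/17
ω_r/ω_s = -3/17

-3/17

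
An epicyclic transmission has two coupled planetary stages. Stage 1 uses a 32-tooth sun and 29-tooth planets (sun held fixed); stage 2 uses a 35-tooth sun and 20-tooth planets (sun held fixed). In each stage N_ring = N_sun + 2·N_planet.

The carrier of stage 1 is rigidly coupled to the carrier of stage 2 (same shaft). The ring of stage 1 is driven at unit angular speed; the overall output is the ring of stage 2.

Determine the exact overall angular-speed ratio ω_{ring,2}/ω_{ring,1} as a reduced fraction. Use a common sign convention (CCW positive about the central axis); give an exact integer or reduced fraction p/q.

Stage 1: N_ring = 32 + 2·29 = 90
Stage 1: 32(ω_s−ω_c) = −90(ω_r−ω_c),  ω_s=0, ω_r=1
Stage 1: 32(0−ω_c) = −90(1−ω_c)  ⇒  122ω_c = 90  ⇒  ω_c = 45/61
  ⇒ ω_c¹/ω_r¹ = 45/61
Stage 2: N_ring = 35 + 2·20 = 75
Stage 2: 35(ω_s−ω_c) = −75(ω_r−ω_c),  ω_s=0, ω_c=1
Stage 2: ω_r = 1 − (35/75)(0−1) = 22/15
  ⇒ ω_r²/ω_c² = 22/15
Coupling ω_c² = ω_c¹ ⇒ overall = 45/61 × 22/15 = 66/61

66/61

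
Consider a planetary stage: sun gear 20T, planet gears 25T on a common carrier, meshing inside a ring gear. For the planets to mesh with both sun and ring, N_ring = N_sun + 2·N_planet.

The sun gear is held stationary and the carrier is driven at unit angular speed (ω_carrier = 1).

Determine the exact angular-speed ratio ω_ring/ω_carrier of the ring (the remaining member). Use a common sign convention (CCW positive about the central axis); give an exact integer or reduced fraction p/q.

N_ring = 20 + 2·25 = 70
20(ω_s−ω_c) = −70(ω_r−ω_c),  ω_s=0, ω_c=1
ω_r = 1 − (20/70)(0−1) = 9/7
ω_r/ω_c = 9/7

9/7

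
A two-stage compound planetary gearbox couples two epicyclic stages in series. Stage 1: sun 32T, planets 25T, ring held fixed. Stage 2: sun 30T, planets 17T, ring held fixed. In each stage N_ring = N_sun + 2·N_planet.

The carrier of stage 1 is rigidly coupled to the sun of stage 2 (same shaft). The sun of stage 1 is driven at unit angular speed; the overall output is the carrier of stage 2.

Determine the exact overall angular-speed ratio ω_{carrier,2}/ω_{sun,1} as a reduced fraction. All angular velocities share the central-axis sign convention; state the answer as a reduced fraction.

Stage 1: N_ring = 32 + 2·25 = 82
Stage 1: 32(ω_s−ω_c) = −82(ω_r−ω_c),  ω_r=0, ω_s=1
Stage 1: 32(1−ω_c) = −82(0−ω_c)  ⇒  114ω_c = 32  ⇒  ω_c = 16/57
  ⇒ ω_c¹/ω_s¹ = 16/57
Stage 2: N_ring = 30 + 2·17 = 64
Stage 2: 30(ω_s−ω_c) = −64(ω_r−ω_c),  ω_r=0, ω_s=1
Stage 2: 30(1−ω_c) = −64(0−ω_c)  ⇒  94ω_c = 30  ⇒  ω_c = 15/47
  ⇒ ω_c²/ω_s² = 15/47
Coupling ω_s² = ω_c¹ ⇒ overall = 16/57 × 15/47 = 80/893

80/893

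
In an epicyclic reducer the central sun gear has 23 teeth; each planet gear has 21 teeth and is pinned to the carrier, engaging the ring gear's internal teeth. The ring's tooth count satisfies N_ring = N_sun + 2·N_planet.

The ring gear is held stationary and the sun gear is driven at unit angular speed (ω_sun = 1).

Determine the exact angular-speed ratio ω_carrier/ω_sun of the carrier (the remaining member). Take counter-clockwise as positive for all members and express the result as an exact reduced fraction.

N_ring = 23 + 2·21 = 65
23(ω_s−ω_c) = −65(ω_r−ω_c),  ω_r=0, ω_s=1
23(1−ω_c) = −65(0−ω_c)  ⇒  88ω_c = 23  ⇒  ω_c = 23/88
ω_c/ω_s = 23/88

23/88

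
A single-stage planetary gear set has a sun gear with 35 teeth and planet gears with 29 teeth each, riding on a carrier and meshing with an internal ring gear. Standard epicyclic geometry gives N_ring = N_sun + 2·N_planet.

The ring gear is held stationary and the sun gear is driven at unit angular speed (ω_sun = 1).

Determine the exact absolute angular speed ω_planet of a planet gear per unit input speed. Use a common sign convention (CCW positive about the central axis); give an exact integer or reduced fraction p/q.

-35/58

N_ring = 35 + 2·29 = 93
35(ω_s−ω_c) = −93(ω_r−ω_c),  ω_r=0, ω_s=1
35(1−ω_c) = −93(0−ω_c)  ⇒  128ω_c = 35  ⇒  ω_c = 35/128
sun–planet: 35·(1−35/128) = −29·(ω_p−ω_c)  ⇒  ω_p−ω_c = −(35/29)·(93/128) = -3255/3712
ω_p = 35/128 − 3255/3712 = -35/58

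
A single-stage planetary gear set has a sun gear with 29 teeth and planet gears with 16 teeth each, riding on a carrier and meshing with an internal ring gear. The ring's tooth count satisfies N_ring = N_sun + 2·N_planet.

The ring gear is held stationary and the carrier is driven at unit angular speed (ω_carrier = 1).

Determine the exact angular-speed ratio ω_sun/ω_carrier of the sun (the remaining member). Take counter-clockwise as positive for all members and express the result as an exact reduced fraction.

N_ring = 29 + 2·16 = 61
29(ω_s−ω_c) = −61(ω_r−ω_c),  ω_r=0, ω_c=1
ω_s = 1 − (61/29)(0−1) = 90/29
ω_s/ω_c = 90/29

90/29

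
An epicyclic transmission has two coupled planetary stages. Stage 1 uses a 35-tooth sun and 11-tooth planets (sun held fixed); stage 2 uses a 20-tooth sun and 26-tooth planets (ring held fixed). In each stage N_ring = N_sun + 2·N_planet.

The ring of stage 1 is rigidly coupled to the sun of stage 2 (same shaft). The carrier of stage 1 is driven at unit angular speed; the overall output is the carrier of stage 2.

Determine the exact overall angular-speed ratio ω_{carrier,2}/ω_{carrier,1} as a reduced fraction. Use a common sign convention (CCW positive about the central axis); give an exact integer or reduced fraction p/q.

Stage 1: N_ring = 35 + 2·11 = 57
Stage 1: 35(ω_s−ω_c) = −57(ω_r−ω_c),  ω_s=0, ω_c=1
Stage 1: ω_r = 1 − (35/57)(0−1) = 92/57
  ⇒ ω_r¹/ω_c¹ = 92/57
Stage 2: N_ring = 20 + 2·26 = 72
Stage 2: 20(ω_s−ω_c) = −72(ω_r−ω_c),  ω_r=0, ω_s=1
Stage 2: 20(1−ω_c) = −72(0−ω_c)  ⇒  92ω_c = 20  ⇒  ω_c = 5/23
  ⇒ ω_c²/ω_s² = 5/23
Coupling ω_s² = ω_r¹ ⇒ overall = 92/57 × 5/23 = 20/57

20/57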